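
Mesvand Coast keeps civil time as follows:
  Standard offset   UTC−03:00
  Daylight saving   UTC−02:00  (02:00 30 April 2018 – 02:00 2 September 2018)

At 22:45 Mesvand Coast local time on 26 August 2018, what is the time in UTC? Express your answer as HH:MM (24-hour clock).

26 August 2018 falls between 30 April and 2 September, so daylight saving is in effect and Mesvand Coast is at UTC−02:00.
22:45 local + 2h = 00:45 UTC (rolling into the next day, 27 August 2018).

00:45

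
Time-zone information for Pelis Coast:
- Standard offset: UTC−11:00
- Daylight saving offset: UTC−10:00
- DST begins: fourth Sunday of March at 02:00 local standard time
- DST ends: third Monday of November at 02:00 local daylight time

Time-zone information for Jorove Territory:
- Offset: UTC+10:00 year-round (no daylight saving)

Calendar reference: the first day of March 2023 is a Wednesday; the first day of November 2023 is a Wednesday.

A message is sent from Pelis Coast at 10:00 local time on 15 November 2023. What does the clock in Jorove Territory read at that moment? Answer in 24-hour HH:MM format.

1 March 2023 is a Wednesday, so the first Sunday is March 5 and the fourth is March 26.
1 November 2023 is a Wednesday, so the first Monday is November 6 and the third is November 20.
15 November 2023 falls between 26 March and 20 November, so daylight saving is in effect and Pelis Coast is at UTC−10:00.
10:00 Pelis Coast + 10h = 20:00 UTC.
Jorove Territory stays on UTC+10:00 all year.
20:00 UTC + 10h = 06:00 Jorove Territory (rolling into the next day, 16 November 2023).

06:00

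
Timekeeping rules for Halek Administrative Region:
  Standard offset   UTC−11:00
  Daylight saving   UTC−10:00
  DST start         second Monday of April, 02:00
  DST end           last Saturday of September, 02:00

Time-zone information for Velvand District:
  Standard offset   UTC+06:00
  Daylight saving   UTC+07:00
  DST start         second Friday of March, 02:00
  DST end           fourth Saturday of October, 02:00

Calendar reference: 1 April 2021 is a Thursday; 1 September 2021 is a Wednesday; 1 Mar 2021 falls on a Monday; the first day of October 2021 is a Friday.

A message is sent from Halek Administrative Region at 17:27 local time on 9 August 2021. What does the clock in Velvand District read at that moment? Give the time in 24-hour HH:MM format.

1 April 2021 is a Thursday, so the first Monday is April 5 and the second is April 12.
1 September 2021 is a Wednesday, so Saturdays fall on 4, 11, 18, 25; the last is September 25.
Daylight saving runs 12 April – 25 September; 9 August 2021 is inside that window, so Halek Administrative Region is at UTC−10:00.
17:27 Halek Administrative Region + 10h = 03:27 UTC (rolling into the next day, 10 August 2021).
1 March 2021 is a Monday, so the first Friday is March 5 and the second is March 12.
1 October 2021 is a Friday, so the first Saturday is October 2 and the fourth is October 23.
At the standard offset (UTC+06:00), 03:27 UTC + 6h = 09:27 Velvand District standard time.
The standard-time date in Velvand District, 10 August 2021, lies within the daylight-saving period (12 March – 23 October), so Velvand District is on daylight time, UTC+07:00.
03:27 UTC + 7h = 10:27 Velvand District.

10:27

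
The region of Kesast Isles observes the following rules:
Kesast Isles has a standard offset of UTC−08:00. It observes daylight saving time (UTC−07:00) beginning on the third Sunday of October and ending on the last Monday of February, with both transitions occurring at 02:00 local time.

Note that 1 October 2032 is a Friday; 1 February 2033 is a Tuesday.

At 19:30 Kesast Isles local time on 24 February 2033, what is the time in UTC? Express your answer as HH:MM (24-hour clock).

1 October 2032 is a Friday, so the first Sunday is October 3 and the third is October 17.
1 February 2033 is a Tuesday, so Mondays fall on 7, 14, 21, 28; the last is February 28.
24 February 2033 lies within the daylight-saving period (17 October 2032 – 28 February 2033), so Kesast Isles is on daylight time, UTC−07:00.
19:30 local + 7h = 02:30 UTC (rolling into the next day, 25 February 2033).

02:30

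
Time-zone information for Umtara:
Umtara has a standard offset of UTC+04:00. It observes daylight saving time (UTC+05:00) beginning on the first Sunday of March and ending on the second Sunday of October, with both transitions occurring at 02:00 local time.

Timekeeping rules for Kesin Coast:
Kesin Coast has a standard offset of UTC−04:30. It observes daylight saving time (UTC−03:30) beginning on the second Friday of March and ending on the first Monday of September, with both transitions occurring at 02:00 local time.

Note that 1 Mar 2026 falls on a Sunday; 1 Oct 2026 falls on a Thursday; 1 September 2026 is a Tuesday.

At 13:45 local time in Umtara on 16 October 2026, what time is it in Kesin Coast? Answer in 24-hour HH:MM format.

1 March 2026 is a Sunday, so the first Sunday is March 1.
1 October 2026 is a Thursday, so the first Sunday is October 4 and the second is October 11.
16 October 2026 does not fall between 1 March and 11 October, so daylight saving is not in effect and Umtara is at UTC+04:00.
13:45 Umtara − 4h = 09:45 UTC.
1 March 2026 is a Sunday, so the first Friday is March 6 and the second is March 13.
1 September 2026 is a Tuesday, so the first Monday is September 7.
At the standard offset (UTC−04:30), 09:45 UTC − 4h30m = 05:15 Kesin Coast standard time.
The standard-time date in Kesin Coast, 16 October 2026, is outside the daylight-saving period (13 March – 7 September), so Kesin Coast is on standard time, UTC−04:30.
09:45 UTC − 4h30m = 05:15 Kesin Coast.

05:15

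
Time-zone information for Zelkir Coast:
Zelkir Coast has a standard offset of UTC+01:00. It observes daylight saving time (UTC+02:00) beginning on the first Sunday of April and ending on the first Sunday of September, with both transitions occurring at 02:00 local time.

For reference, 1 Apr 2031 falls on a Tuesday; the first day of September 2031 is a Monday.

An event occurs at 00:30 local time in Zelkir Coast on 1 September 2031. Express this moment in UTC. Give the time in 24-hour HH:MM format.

22:30

1 April 2031 is a Tuesday, so the first Sunday is April 6.
1 September 2031 is a Monday, so the first Sunday is September 7.
Daylight saving runs 6 April – 7 September; 1 September 2031 is inside that window, so Zelkir Coast is at UTC+02:00.
00:30 local − 2h = 22:30 UTC (rolling into the previous day, 31 August 2031).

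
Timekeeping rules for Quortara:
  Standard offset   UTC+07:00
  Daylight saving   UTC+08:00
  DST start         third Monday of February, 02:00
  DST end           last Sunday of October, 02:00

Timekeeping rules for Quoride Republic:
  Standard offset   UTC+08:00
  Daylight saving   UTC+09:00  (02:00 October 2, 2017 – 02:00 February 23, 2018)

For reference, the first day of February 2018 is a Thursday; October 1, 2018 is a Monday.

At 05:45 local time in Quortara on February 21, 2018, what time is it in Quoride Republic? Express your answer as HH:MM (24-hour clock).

1 February 2018 is a Thursday, so the first Monday is February 5 and the third is February 19.
1 October 2018 is a Monday, so Sundays fall on 7, 14, 21, 28; the last is October 28.
Daylight saving runs 19 February – 28 October; February 21, 2018 is inside that window, so Quortara is at UTC+08:00.
05:45 Quortara − 8h = 21:45 UTC (rolling into the previous day, 20 February 2018).
At the standard offset (UTC+08:00), 21:45 UTC + 8h = 05:45 Quoride Republic standard time (rolling into the next day, 21 February 2018).
The standard-time date in Quoride Republic, February 21, 2018, lies within the daylight-saving period (2 October 2017 – 23 February 2018), so Quoride Republic is on daylight time, UTC+09:00.
21:45 UTC + 9h = 06:45 Quoride Republic (rolling into the next day, 21 February 2018).

06:45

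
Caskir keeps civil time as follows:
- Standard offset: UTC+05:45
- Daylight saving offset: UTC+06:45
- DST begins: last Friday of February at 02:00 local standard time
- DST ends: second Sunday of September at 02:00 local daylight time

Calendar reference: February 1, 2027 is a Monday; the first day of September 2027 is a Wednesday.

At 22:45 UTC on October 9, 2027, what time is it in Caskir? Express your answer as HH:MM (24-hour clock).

1 February 2027 is a Monday, so Fridays fall on 5, 12, 19, 26; the last is February 26.
1 September 2027 is a Wednesday, so the first Sunday is September 5 and the second is September 12.
At the standard offset (UTC+05:45), 22:45 UTC + 5h45m = 04:30 Caskir standard time (rolling into the next day, 10 October 2027).
The standard-time date in Caskir, October 10, 2027, does not fall between 26 February and 12 September, so daylight saving is not in effect and Caskir is at UTC+05:45.
22:45 UTC + 5h45m = 04:30 local (rolling into the next day, 10 October 2027).

04:30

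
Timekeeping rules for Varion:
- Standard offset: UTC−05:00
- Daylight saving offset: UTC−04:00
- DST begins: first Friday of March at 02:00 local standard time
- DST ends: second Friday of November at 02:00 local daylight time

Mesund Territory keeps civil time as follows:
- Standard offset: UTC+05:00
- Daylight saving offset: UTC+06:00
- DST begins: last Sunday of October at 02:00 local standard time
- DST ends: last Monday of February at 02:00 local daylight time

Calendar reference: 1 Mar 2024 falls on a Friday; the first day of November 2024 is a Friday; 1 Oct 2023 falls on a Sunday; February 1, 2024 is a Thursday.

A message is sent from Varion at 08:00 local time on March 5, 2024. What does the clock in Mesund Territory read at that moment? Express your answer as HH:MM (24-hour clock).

1 March 2024 is a Friday, so the first Friday is March 1.
1 November 2024 is a Friday, so the first Friday is November 1 and the second is November 8.
March 5, 2024 falls between 1 March and 8 November, so daylight saving is in effect and Varion is at UTC−04:00.
08:00 Varion + 4h = 12:00 UTC.
1 October 2023 is a Sunday, so Sundays fall on 1, 8, 15, 22, 29; the last is October 29.
1 February 2024 is a Thursday, so Mondays fall on 5, 12, 19, 26; the last is February 26.
At the standard offset (UTC+05:00), 12:00 UTC + 5h = 17:00 Mesund Territory standard time.
The standard-time date in Mesund Territory, March 5, 2024, does not fall between 29 October 2023 and 26 February 2024, so daylight saving is not in effect and Mesund Territory is at UTC+05:00.
12:00 UTC + 5h = 17:00 Mesund Territory.

17:00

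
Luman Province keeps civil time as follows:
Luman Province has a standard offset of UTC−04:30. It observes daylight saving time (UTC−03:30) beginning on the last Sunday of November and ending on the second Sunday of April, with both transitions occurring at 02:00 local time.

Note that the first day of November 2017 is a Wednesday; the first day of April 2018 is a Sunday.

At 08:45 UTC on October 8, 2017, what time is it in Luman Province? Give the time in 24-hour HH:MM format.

1 November 2017 is a Wednesday, so Sundays fall on 5, 12, 19, 26; the last is November 26.
1 April 2018 is a Sunday, so the first Sunday is April 1 and the second is April 8.
At the standard offset (UTC−04:30), 08:45 UTC − 4h30m = 04:15 Luman Province standard time.
The standard-time date in Luman Province, October 8, 2017, is outside the daylight-saving period (26 November 2017 – 8 April 2018), so Luman Province is on standard time, UTC−04:30.
08:45 UTC − 4h30m = 04:15 local.

04:15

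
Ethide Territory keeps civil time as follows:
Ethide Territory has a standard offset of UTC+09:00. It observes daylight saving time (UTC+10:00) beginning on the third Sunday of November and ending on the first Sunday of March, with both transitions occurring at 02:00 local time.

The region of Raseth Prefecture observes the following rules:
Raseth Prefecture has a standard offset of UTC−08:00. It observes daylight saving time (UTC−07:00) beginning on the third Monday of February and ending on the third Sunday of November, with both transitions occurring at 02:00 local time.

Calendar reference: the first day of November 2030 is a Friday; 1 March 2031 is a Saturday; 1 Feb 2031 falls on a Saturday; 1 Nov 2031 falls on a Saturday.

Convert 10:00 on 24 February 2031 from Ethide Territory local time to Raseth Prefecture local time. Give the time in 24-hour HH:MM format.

1 November 2030 is a Friday, so the first Sunday is November 3 and the third is November 17.
1 March 2031 is a Saturday, so the first Sunday is March 2.
24 February 2031 lies within the daylight-saving period (17 November 2030 – 2 March 2031), so Ethide Territory is on daylight time, UTC+10:00.
10:00 Ethide Territory − 10h = 00:00 UTC.
1 February 2031 is a Saturday, so the first Monday is February 3 and the third is February 17.
1 November 2031 is a Saturday, so the first Sunday is November 2 and the third is November 16.
At the standard offset (UTC−08:00), 00:00 UTC − 8h = 16:00 Raseth Prefecture standard time (rolling into the previous day, 23 February 2031).
The standard-time date in Raseth Prefecture, 23 February 2031, falls between 17 February and 16 November, so daylight saving is in effect and Raseth Prefecture is at UTC−07:00.
00:00 UTC − 7h = 17:00 Raseth Prefecture (rolling into the previous day, 23 February 2031).

17:00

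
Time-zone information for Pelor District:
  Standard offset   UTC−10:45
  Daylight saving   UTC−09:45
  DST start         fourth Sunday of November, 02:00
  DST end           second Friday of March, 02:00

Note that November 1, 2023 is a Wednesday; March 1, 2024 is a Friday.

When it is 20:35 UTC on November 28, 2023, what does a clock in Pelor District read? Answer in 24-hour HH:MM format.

10:50

1 November 2023 is a Wednesday, so the first Sunday is November 5 and the fourth is November 26.
1 March 2024 is a Friday, so the first Friday is March 1 and the second is March 8.
At the standard offset (UTC−10:45), 20:35 UTC − 10h45m = 09:50 Pelor District standard time.
Daylight saving runs 26 November 2023 – 8 March 2024; the standard-time date in Pelor District, November 28, 2023, is inside that window, so Pelor District is at UTC−09:45.
20:35 UTC − 9h45m = 10:50 local.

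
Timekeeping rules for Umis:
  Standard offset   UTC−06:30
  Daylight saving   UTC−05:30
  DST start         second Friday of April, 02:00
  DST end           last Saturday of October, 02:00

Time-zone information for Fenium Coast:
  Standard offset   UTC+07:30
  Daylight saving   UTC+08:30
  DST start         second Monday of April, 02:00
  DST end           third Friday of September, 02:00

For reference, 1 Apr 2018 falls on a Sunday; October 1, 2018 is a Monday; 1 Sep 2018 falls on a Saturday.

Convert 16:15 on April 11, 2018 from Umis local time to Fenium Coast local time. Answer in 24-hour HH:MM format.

07:15

1 April 2018 is a Sunday, so the first Friday is April 6 and the second is April 13.
1 October 2018 is a Monday, so Saturdays fall on 6, 13, 20, 27; the last is October 27.
April 11, 2018 is outside the daylight-saving period (13 April – 27 October), so Umis is on standard time, UTC−06:30.
16:15 Umis + 6h30m = 22:45 UTC.
1 April 2018 is a Sunday, so the first Monday is April 2 and the second is April 9.
1 September 2018 is a Saturday, so the first Friday is September 7 and the third is September 21.
At the standard offset (UTC+07:30), 22:45 UTC + 7h30m = 06:15 Fenium Coast standard time (rolling into the next day, 12 April 2018).
The standard-time date in Fenium Coast, April 12, 2018, falls between 9 April and 21 September, so daylight saving is in effect and Fenium Coast is at UTC+08:30.
22:45 UTC + 8h30m = 07:15 Fenium Coast (rolling into the next day, 12 April 2018).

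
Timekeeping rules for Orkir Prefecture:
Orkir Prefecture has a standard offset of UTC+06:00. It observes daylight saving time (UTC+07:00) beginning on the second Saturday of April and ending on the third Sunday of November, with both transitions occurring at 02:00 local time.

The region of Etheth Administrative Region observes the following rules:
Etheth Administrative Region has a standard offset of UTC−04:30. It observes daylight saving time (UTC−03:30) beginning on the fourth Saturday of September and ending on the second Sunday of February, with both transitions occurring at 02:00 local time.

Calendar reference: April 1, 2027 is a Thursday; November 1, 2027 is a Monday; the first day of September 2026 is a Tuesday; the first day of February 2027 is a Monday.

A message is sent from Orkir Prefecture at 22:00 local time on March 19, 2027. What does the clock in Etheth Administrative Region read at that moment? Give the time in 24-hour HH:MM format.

1 April 2027 is a Thursday, so the first Saturday is April 3 and the second is April 10.
1 November 2027 is a Monday, so the first Sunday is November 7 and the third is November 21.
March 19, 2027 is outside the daylight-saving period (10 April – 21 November), so Orkir Prefecture is on standard time, UTC+06:00.
22:00 Orkir Prefecture − 6h = 16:00 UTC.
1 September 2026 is a Tuesday, so the first Saturday is September 5 and the fourth is September 26.
1 February 2027 is a Monday, so the first Sunday is February 7 and the second is February 14.
At the standard offset (UTC−04:30), 16:00 UTC − 4h30m = 11:30 Etheth Administrative Region standard time.
The standard-time date in Etheth Administrative Region, March 19, 2027, is outside the daylight-saving period (26 September 2026 – 14 February 2027), so Etheth Administrative Region is on standard time, UTC−04:30.
16:00 UTC − 4h30m = 11:30 Etheth Administrative Region.

11:30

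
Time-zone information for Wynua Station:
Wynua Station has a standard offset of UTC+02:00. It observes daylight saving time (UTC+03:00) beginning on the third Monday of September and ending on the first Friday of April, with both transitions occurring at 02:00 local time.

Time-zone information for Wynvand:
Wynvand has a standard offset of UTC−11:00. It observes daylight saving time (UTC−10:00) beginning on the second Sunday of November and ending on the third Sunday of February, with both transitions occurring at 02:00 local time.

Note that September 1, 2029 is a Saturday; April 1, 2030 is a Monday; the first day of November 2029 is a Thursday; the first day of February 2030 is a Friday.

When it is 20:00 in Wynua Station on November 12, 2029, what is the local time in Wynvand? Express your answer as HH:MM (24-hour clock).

1 September 2029 is a Saturday, so the first Monday is September 3 and the third is September 17.
1 April 2030 is a Monday, so the first Friday is April 5.
November 12, 2029 lies within the daylight-saving period (17 September 2029 – 5 April 2030), so Wynua Station is on daylight time, UTC+03:00.
20:00 Wynua Station − 3h = 17:00 UTC.
1 November 2029 is a Thursday, so the first Sunday is November 4 and the second is November 11.
1 February 2030 is a Friday, so the first Sunday is February 3 and the third is February 17.
At the standard offset (UTC−11:00), 17:00 UTC − 11h = 06:00 Wynvand standard time.
Daylight saving runs 11 November 2029 – 17 February 2030; the standard-time date in Wynvand, November 12, 2029, is inside that window, so Wynvand is at UTC−10:00.
17:00 UTC − 10h = 07:00 Wynvand.

07:00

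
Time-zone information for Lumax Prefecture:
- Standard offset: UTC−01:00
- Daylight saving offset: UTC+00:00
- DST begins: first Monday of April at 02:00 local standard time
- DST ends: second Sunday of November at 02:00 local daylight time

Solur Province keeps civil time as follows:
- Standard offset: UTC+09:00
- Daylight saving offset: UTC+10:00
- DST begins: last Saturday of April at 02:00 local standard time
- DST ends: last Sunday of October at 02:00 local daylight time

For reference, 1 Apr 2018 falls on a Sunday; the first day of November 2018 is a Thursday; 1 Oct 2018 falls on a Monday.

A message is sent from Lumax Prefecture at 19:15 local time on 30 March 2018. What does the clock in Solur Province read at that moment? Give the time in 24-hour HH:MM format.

05:15

1 April 2018 is a Sunday, so the first Monday is April 2.
1 November 2018 is a Thursday, so the first Sunday is November 4 and the second is November 11.
30 March 2018 is outside the daylight-saving period (2 April – 11 November), so Lumax Prefecture is on standard time, UTC−01:00.
19:15 Lumax Prefecture + 1h = 20:15 UTC.
1 April 2018 is a Sunday, so Saturdays fall on 7, 14, 21, 28; the last is April 28.
1 October 2018 is a Monday, so Sundays fall on 7, 14, 21, 28; the last is October 28.
At the standard offset (UTC+09:00), 20:15 UTC + 9h = 05:15 Solur Province standard time (rolling into the next day, 31 March 2018).
The standard-time date in Solur Province, 31 March 2018, is outside the daylight-saving period (28 April – 28 October), so Solur Province is on standard time, UTC+09:00.
20:15 UTC + 9h = 05:15 Solur Province (rolling into the next day, 31 March 2018).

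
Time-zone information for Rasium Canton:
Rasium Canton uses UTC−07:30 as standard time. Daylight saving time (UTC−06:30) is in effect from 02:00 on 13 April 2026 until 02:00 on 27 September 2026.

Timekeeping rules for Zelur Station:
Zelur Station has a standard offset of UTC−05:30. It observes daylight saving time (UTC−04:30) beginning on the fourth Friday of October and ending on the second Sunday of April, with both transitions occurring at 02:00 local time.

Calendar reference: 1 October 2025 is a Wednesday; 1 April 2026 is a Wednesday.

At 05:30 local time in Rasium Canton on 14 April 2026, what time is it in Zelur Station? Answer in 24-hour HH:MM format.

06:30

14 April 2026 falls between 13 April and 27 September, so daylight saving is in effect and Rasium Canton is at UTC−06:30.
05:30 Rasium Canton + 6h30m = 12:00 UTC.
1 October 2025 is a Wednesday, so the first Friday is October 3 and the fourth is October 24.
1 April 2026 is a Wednesday, so the first Sunday is April 5 and the second is April 12.
At the standard offset (UTC−05:30), 12:00 UTC − 5h30m = 06:30 Zelur Station standard time.
Daylight saving runs 24 October 2025 – 12 April 2026; the standard-time date in Zelur Station, 14 April 2026, is outside that window, so Zelur Station is on standard time at UTC−05:30.
12:00 UTC − 5h30m = 06:30 Zelur Station.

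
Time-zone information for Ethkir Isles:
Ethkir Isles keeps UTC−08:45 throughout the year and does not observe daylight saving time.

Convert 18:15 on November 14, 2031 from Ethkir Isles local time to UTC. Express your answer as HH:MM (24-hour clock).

Ethkir Isles has no daylight saving, so its offset is UTC−08:45 year-round.
18:15 local + 8h45m = 03:00 UTC (rolling into the next day, 15 November 2031).

03:00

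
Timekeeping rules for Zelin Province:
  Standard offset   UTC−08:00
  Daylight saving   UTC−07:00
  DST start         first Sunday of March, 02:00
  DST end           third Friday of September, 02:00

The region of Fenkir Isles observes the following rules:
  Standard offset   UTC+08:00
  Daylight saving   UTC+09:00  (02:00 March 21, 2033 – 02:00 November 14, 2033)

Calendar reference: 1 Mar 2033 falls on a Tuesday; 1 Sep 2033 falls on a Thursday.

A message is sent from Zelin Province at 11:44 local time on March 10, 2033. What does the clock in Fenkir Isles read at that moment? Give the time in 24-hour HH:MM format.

02:44

1 March 2033 is a Tuesday, so the first Sunday is March 6.
1 September 2033 is a Thursday, so the first Friday is September 2 and the third is September 16.
March 10, 2033 falls between 6 March and 16 September, so daylight saving is in effect and Zelin Province is at UTC−07:00.
11:44 Zelin Province + 7h = 18:44 UTC.
At the standard offset (UTC+08:00), 18:44 UTC + 8h = 02:44 Fenkir Isles standard time (rolling into the next day, 11 March 2033).
The standard-time date in Fenkir Isles, March 11, 2033, is outside the daylight-saving period (21 March – 14 November), so Fenkir Isles is on standard time, UTC+08:00.
18:44 UTC + 8h = 02:44 Fenkir Isles (rolling into the next day, 11 March 2033).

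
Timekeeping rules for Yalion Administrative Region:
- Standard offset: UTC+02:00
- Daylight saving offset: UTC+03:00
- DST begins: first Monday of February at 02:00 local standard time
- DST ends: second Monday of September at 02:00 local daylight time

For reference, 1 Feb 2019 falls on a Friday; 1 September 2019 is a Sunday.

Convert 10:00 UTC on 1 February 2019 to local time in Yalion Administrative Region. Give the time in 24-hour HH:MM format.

1 February 2019 is a Friday, so the first Monday is February 4.
1 September 2019 is a Sunday, so the first Monday is September 2 and the second is September 9.
At the standard offset (UTC+02:00), 10:00 UTC + 2h = 12:00 Yalion Administrative Region standard time.
The standard-time date in Yalion Administrative Region, 1 February 2019, is outside the daylight-saving period (4 February – 9 September), so Yalion Administrative Region is on standard time, UTC+02:00.
10:00 UTC + 2h = 12:00 local.

12:00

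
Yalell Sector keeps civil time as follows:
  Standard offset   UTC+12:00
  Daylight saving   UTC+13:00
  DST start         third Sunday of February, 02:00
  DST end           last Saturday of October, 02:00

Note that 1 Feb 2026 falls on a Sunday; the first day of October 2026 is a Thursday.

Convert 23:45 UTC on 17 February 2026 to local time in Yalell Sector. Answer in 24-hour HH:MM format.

1 February 2026 is a Sunday, so the first Sunday is February 1 and the third is February 15.
1 October 2026 is a Thursday, so Saturdays fall on 3, 10, 17, 24, 31; the last is October 31.
At the standard offset (UTC+12:00), 23:45 UTC + 12h = 11:45 Yalell Sector standard time (rolling into the next day, 18 February 2026).
The standard-time date in Yalell Sector, 18 February 2026, falls between 15 February and 31 October, so daylight saving is in effect and Yalell Sector is at UTC+13:00.
23:45 UTC + 13h = 12:45 local (rolling into the next day, 18 February 2026).

12:45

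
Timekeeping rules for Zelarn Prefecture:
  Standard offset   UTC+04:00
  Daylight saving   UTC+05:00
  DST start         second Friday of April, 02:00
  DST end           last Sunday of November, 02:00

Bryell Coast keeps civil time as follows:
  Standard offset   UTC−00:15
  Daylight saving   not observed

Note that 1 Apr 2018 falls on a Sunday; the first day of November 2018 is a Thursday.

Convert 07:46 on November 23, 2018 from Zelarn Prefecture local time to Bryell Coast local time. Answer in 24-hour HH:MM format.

1 April 2018 is a Sunday, so the first Friday is April 6 and the second is April 13.
1 November 2018 is a Thursday, so Sundays fall on 4, 11, 18, 25; the last is November 25.
November 23, 2018 lies within the daylight-saving period (13 April – 25 November), so Zelarn Prefecture is on daylight time, UTC+05:00.
07:46 Zelarn Prefecture − 5h = 02:46 UTC.
Bryell Coast stays on UTC−00:15 all year.
02:46 UTC − 0h15m = 02:31 Bryell Coast.

02:31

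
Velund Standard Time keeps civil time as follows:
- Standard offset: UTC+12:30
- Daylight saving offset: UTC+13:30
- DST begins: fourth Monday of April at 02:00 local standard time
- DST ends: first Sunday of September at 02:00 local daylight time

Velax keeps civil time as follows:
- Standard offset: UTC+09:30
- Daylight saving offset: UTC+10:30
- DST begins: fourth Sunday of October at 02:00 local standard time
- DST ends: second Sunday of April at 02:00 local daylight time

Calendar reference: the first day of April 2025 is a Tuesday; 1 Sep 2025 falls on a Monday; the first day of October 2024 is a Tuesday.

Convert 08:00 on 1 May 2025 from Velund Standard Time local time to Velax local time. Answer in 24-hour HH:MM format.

04:00

1 April 2025 is a Tuesday, so the first Monday is April 7 and the fourth is April 28.
1 September 2025 is a Monday, so the first Sunday is September 7.
1 May 2025 falls between 28 April and 7 September, so daylight saving is in effect and Velund Standard Time is at UTC+13:30.
08:00 Velund Standard Time − 13h30m = 18:30 UTC (rolling into the previous day, 30 April 2025).
1 October 2024 is a Tuesday, so the first Sunday is October 6 and the fourth is October 27.
1 April 2025 is a Tuesday, so the first Sunday is April 6 and the second is April 13.
At the standard offset (UTC+09:30), 18:30 UTC + 9h30m = 04:00 Velax standard time (rolling into the next day, 1 May 2025).
Daylight saving runs 27 October 2024 – 13 April 2025; the standard-time date in Velax, 1 May 2025, is outside that window, so Velax is on standard time at UTC+09:30.
18:30 UTC + 9h30m = 04:00 Velax (rolling into the next day, 1 May 2025).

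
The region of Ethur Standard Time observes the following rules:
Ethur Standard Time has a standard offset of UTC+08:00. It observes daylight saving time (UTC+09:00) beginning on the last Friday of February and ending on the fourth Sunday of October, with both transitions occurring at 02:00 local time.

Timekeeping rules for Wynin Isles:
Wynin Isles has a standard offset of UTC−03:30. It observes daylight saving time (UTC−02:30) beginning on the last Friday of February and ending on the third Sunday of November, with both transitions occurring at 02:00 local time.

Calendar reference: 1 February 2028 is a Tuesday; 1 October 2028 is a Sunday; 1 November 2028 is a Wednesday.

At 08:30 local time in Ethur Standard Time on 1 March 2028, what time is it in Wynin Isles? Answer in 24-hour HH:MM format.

21:00

1 February 2028 is a Tuesday, so Fridays fall on 4, 11, 18, 25; the last is February 25.
1 October 2028 is a Sunday, so the first Sunday is October 1 and the fourth is October 22.
1 March 2028 lies within the daylight-saving period (25 February – 22 October), so Ethur Standard Time is on daylight time, UTC+09:00.
08:30 Ethur Standard Time − 9h = 23:30 UTC (rolling into the previous day, 29 February 2028).
1 February 2028 is a Tuesday, so Fridays fall on 4, 11, 18, 25; the last is February 25.
1 November 2028 is a Wednesday, so the first Sunday is November 5 and the third is November 19.
At the standard offset (UTC−03:30), 23:30 UTC − 3h30m = 20:00 Wynin Isles standard time.
The standard-time date in Wynin Isles, 29 February 2028, falls between 25 February and 19 November, so daylight saving is in effect and Wynin Isles is at UTC−02:30.
23:30 UTC − 2h30m = 21:00 Wynin Isles.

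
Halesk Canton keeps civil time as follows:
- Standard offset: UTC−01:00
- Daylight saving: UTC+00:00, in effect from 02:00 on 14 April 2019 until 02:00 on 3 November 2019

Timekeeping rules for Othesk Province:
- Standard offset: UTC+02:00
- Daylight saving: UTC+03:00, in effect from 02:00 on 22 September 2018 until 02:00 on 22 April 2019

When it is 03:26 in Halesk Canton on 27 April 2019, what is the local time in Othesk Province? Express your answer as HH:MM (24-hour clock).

27 April 2019 falls between 14 April and 3 November, so daylight saving is in effect and Halesk Canton is at UTC+00:00.
03:26 Halesk Canton − 0h = 03:26 UTC.
At the standard offset (UTC+02:00), 03:26 UTC + 2h = 05:26 Othesk Province standard time.
The standard-time date in Othesk Province, 27 April 2019, does not fall between 22 September 2018 and 22 April 2019, so daylight saving is not in effect and Othesk Province is at UTC+02:00.
03:26 UTC + 2h = 05:26 Othesk Province.

05:26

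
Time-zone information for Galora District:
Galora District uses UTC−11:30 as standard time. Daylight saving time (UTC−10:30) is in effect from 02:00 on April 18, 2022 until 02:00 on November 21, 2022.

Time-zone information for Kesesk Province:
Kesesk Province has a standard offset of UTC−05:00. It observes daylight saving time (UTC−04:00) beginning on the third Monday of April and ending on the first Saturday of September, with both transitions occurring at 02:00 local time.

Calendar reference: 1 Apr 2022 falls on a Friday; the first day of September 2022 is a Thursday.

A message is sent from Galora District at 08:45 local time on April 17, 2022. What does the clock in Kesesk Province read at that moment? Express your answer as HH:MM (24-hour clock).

15:15

Daylight saving runs 18 April – 21 November; April 17, 2022 is outside that window, so Galora District is on standard time at UTC−11:30.
08:45 Galora District + 11h30m = 20:15 UTC.
1 April 2022 is a Friday, so the first Monday is April 4 and the third is April 18.
1 September 2022 is a Thursday, so the first Saturday is September 3.
At the standard offset (UTC−05:00), 20:15 UTC − 5h = 15:15 Kesesk Province standard time.
The standard-time date in Kesesk Province, April 17, 2022, does not fall between 18 April and 3 September, so daylight saving is not in effect and Kesesk Province is at UTC−05:00.
20:15 UTC − 5h = 15:15 Kesesk Province.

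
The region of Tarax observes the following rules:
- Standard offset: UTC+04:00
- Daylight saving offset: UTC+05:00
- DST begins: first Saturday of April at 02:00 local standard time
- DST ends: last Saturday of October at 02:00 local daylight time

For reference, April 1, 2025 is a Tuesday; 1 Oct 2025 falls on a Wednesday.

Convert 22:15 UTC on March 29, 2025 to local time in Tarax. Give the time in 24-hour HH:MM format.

1 April 2025 is a Tuesday, so the first Saturday is April 5.
1 October 2025 is a Wednesday, so Saturdays fall on 4, 11, 18, 25; the last is October 25.
At the standard offset (UTC+04:00), 22:15 UTC + 4h = 02:15 Tarax standard time (rolling into the next day, 30 March 2025).
The standard-time date in Tarax, March 30, 2025, does not fall between 5 April and 25 October, so daylight saving is not in effect and Tarax is at UTC+04:00.
22:15 UTC + 4h = 02:15 local (rolling into the next day, 30 March 2025).

02:15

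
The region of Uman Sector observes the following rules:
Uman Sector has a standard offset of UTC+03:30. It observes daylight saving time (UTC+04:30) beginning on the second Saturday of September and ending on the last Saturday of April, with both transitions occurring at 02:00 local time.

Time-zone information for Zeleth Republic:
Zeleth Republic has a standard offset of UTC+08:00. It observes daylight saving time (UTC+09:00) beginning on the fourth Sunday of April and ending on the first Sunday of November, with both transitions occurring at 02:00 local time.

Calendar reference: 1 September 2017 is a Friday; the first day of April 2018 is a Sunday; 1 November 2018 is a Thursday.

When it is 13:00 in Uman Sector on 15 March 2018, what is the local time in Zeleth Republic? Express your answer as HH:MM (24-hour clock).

16:30

1 September 2017 is a Friday, so the first Saturday is September 2 and the second is September 9.
1 April 2018 is a Sunday, so Saturdays fall on 7, 14, 21, 28; the last is April 28.
15 March 2018 falls between 9 September 2017 and 28 April 2018, so daylight saving is in effect and Uman Sector is at UTC+04:30.
13:00 Uman Sector − 4h30m = 08:30 UTC.
1 April 2018 is a Sunday, so the first Sunday is April 1 and the fourth is April 22.
1 November 2018 is a Thursday, so the first Sunday is November 4.
At the standard offset (UTC+08:00), 08:30 UTC + 8h = 16:30 Zeleth Republic standard time.
Daylight saving runs 22 April – 4 November; the standard-time date in Zeleth Republic, 15 March 2018, is outside that window, so Zeleth Republic is on standard time at UTC+08:00.
08:30 UTC + 8h = 16:30 Zeleth Republic.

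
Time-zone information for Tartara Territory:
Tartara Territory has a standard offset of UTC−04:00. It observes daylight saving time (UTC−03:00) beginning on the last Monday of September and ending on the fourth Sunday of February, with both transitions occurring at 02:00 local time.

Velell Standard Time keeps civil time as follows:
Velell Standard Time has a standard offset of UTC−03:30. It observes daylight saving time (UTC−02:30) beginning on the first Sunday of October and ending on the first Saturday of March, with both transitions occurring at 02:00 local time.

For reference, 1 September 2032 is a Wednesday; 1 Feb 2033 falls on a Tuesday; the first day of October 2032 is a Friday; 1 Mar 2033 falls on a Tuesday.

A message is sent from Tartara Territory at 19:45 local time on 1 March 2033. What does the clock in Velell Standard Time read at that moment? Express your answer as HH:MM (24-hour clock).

21:15

1 September 2032 is a Wednesday, so Mondays fall on 6, 13, 20, 27; the last is September 27.
1 February 2033 is a Tuesday, so the first Sunday is February 6 and the fourth is February 27.
Daylight saving runs 27 September 2032 – 27 February 2033; 1 March 2033 is outside that window, so Tartara Territory is on standard time at UTC−04:00.
19:45 Tartara Territory + 4h = 23:45 UTC.
1 October 2032 is a Friday, so the first Sunday is October 3.
1 March 2033 is a Tuesday, so the first Saturday is March 5.
At the standard offset (UTC−03:30), 23:45 UTC − 3h30m = 20:15 Velell Standard Time standard time.
Daylight saving runs 3 October 2032 – 5 March 2033; the standard-time date in Velell Standard Time, 1 March 2033, is inside that window, so Velell Standard Time is at UTC−02:30.
23:45 UTC − 2h30m = 21:15 Velell Standard Time.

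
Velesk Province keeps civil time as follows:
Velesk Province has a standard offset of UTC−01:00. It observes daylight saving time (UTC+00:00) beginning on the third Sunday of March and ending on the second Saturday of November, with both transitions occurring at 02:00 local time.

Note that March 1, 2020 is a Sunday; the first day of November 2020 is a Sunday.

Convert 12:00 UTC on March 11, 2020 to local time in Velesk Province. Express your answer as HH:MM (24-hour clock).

1 March 2020 is a Sunday, so the first Sunday is March 1 and the third is March 15.
1 November 2020 is a Sunday, so the first Saturday is November 7 and the second is November 14.
At the standard offset (UTC−01:00), 12:00 UTC − 1h = 11:00 Velesk Province standard time.
The standard-time date in Velesk Province, March 11, 2020, is outside the daylight-saving period (15 March – 14 November), so Velesk Province is on standard time, UTC−01:00.
12:00 UTC − 1h = 11:00 local.

11:00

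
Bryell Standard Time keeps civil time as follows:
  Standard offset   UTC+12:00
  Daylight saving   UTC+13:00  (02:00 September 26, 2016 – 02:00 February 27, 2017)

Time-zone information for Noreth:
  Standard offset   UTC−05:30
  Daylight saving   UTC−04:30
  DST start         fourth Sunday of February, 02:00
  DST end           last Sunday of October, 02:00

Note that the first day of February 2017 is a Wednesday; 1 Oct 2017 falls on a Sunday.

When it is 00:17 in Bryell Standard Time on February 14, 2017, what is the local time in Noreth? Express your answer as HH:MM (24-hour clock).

Daylight saving runs 26 September 2016 – 27 February 2017; February 14, 2017 is inside that window, so Bryell Standard Time is at UTC+13:00.
00:17 Bryell Standard Time − 13h = 11:17 UTC (rolling into the previous day, 13 February 2017).
1 February 2017 is a Wednesday, so the first Sunday is February 5 and the fourth is February 26.
1 October 2017 is a Sunday, so Sundays fall on 1, 8, 15, 22, 29; the last is October 29.
At the standard offset (UTC−05:30), 11:17 UTC − 5h30m = 05:47 Noreth standard time.
Daylight saving runs 26 February – 29 October; the standard-time date in Noreth, February 13, 2017, is outside that window, so Noreth is on standard time at UTC−05:30.
11:17 UTC − 5h30m = 05:47 Noreth.

05:47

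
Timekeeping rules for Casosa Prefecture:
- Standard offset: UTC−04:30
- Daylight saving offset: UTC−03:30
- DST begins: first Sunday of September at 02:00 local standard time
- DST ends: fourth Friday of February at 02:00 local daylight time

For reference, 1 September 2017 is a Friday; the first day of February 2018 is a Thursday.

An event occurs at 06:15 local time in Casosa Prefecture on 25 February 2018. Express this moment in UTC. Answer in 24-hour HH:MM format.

1 September 2017 is a Friday, so the first Sunday is September 3.
1 February 2018 is a Thursday, so the first Friday is February 2 and the fourth is February 23.
25 February 2018 is outside the daylight-saving period (3 September 2017 – 23 February 2018), so Casosa Prefecture is on standard time, UTC−04:30.
06:15 local + 4h30m = 10:45 UTC.

10:45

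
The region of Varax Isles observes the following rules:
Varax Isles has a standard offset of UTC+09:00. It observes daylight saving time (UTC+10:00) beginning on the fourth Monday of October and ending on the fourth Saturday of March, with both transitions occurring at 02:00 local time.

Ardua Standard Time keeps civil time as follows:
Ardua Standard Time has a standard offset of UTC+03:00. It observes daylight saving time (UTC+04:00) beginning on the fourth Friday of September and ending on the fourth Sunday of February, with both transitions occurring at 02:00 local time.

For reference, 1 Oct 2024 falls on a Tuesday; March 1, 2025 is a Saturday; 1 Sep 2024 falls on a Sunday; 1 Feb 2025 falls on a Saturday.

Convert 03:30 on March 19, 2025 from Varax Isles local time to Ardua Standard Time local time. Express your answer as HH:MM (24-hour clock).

20:30

1 October 2024 is a Tuesday, so the first Monday is October 7 and the fourth is October 28.
1 March 2025 is a Saturday, so the first Saturday is March 1 and the fourth is March 22.
Daylight saving runs 28 October 2024 – 22 March 2025; March 19, 2025 is inside that window, so Varax Isles is at UTC+10:00.
03:30 Varax Isles − 10h = 17:30 UTC (rolling into the previous day, 18 March 2025).
1 September 2024 is a Sunday, so the first Friday is September 6 and the fourth is September 27.
1 February 2025 is a Saturday, so the first Sunday is February 2 and the fourth is February 23.
At the standard offset (UTC+03:00), 17:30 UTC + 3h = 20:30 Ardua Standard Time standard time.
The standard-time date in Ardua Standard Time, March 18, 2025, is outside the daylight-saving period (27 September 2024 – 23 February 2025), so Ardua Standard Time is on standard time, UTC+03:00.
17:30 UTC + 3h = 20:30 Ardua Standard Time.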